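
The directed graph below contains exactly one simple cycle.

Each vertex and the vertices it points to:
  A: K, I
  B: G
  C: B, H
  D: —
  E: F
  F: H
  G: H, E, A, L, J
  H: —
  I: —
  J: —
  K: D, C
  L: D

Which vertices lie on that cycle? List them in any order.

A, B, C, G, K

DFS with gray/black marking from B:
B gray
  G gray
    H gray
    H black
    E gray
      F gray
        F→H: H black — skip
      F black
    E black
    A gray
      K gray
        D gray
        D black
        C gray
          C→B: B is gray → back edge
Back edge closes the cycle B → G → A → K → C → B; its vertices are {A, B, C, G, K}.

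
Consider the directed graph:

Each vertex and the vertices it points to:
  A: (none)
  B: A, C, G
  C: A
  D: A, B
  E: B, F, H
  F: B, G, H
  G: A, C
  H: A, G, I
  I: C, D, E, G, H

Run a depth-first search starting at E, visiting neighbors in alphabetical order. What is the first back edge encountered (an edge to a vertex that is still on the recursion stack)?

I->E

DFS from E (visiting neighbors in alphabetical order); mark gray on enter, black on exit:
E gray
  B gray
    A gray
    A black
    C gray
      C→A: A black — skip
    C black
    G gray
      G→A: A black — skip
      G→C: C black — skip
    G black
  B black
  F gray
    F→B: B black — skip
    F→G: G black — skip
    H gray
      H→A: A black — skip
      H→G: G black — skip
      I gray
        I→C: C black — skip
        D gray
          D→A: A black — skip
          D→B: B black — skip
        D black
        I→E: E is gray → back edge
First back edge: I → E.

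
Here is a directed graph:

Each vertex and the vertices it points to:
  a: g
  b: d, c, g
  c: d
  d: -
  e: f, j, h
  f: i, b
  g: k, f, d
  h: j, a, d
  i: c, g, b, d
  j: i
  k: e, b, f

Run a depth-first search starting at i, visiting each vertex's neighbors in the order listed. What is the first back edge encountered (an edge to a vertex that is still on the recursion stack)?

DFS from i (visiting each vertex's neighbors in the order listed); mark gray on enter, black on exit:
i gray
  c gray
    d gray
    d black
  c black
  g gray
    k gray
      e gray
        f gray
          f→i: i is gray → back edge
First back edge: f → i.

f→i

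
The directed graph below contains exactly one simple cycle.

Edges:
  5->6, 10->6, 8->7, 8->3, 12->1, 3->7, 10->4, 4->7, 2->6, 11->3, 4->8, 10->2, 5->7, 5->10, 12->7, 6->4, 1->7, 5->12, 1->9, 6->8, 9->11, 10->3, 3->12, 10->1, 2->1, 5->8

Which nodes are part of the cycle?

1, 3, 9, 11, 12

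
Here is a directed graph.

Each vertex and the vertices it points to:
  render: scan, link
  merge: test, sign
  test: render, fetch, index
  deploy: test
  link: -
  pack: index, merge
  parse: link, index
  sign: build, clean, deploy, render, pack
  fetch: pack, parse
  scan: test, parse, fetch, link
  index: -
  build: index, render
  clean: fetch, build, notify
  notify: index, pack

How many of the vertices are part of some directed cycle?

11

A vertex is on a directed cycle iff it belongs to a strongly connected component of size ≥ 2 (or has a self-loop).
The vertices on cycles are {pack, scan, sign, test, build, clean, fetch, merge, deploy, notify, render} — 11 in total.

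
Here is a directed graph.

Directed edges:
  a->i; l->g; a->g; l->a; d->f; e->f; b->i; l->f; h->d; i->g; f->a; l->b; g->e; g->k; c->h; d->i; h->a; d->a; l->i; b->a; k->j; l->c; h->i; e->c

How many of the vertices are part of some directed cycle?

8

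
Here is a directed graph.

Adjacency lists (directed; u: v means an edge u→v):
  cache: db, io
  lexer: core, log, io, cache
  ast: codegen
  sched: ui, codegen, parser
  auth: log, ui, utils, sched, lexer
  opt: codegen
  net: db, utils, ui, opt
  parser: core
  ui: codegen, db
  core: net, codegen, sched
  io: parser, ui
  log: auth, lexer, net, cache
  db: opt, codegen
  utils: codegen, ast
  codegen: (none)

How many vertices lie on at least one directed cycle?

6

A vertex is on a directed cycle iff it belongs to a strongly connected component of size ≥ 2 (or has a self-loop).
The vertices on cycles are {log, auth, core, lexer, sched, parser} — 6 in total.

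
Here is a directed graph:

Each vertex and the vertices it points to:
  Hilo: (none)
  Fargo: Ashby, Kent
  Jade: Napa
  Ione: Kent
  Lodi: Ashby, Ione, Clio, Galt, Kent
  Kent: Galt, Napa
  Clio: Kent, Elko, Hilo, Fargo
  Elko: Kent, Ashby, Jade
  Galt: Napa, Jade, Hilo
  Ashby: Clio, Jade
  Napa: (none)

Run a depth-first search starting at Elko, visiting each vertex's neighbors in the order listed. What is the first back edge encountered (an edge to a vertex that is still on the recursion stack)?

Clio→Elko

DFS from Elko (visiting each vertex's neighbors in the order listed); mark gray on enter, black on exit:
Elko gray
  Kent gray
    Galt gray
      Napa gray
      Napa black
      Jade gray
        Jade→Napa: Napa black — skip
      Jade black
      Hilo gray
      Hilo black
    Galt black
    Kent→Napa: Napa black — skip
  Kent black
  Ashby gray
    Clio gray
      Clio→Kent: Kent black — skip
      Clio→Elko: Elko is gray → back edge
First back edge: Clio → Elko.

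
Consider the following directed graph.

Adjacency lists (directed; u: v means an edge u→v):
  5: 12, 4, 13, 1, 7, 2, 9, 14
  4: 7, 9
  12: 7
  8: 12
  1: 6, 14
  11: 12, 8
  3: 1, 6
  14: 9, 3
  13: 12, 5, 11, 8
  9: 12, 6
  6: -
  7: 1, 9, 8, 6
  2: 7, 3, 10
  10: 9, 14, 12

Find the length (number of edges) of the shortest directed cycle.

For each vertex v, BFS finds the shortest path from v back to v.
The shortest such closed walk is 13 → 5 → 13, length 2.

2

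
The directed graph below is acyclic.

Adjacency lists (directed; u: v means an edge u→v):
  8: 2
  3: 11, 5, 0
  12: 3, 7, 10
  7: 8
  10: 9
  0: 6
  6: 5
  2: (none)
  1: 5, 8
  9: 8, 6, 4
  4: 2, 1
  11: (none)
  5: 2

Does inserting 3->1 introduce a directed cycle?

Adding 3→1 creates a cycle iff 1 can already reach 3.
Explore from 1: no path reaches 3. The graph stays acyclic.

No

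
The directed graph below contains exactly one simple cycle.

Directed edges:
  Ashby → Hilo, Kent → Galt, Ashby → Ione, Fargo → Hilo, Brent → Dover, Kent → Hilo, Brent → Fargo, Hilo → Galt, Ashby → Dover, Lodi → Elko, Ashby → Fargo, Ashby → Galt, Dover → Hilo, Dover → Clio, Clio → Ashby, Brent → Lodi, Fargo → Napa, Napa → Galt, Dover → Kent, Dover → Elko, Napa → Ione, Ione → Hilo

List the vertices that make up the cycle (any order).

DFS with gray/black marking from Dover:
Dover gray
  Clio gray
    Ashby gray
      Ione gray
        Hilo gray
          Galt gray
          Galt black
        Hilo black
      Ione black
      Fargo gray
        Napa gray
          Napa→Galt: Galt black — skip
          Napa→Ione: Ione black — skip
        Napa black
        Fargo→Hilo: Hilo black — skip
      Fargo black
      Ashby→Galt: Galt black — skip
      Ashby→Hilo: Hilo black — skip
      Ashby→Dover: Dover is gray → back edge
Back edge closes the cycle Dover → Clio → Ashby → Dover; its vertices are {Clio, Ashby, Dover}.

Clio, Ashby, Dover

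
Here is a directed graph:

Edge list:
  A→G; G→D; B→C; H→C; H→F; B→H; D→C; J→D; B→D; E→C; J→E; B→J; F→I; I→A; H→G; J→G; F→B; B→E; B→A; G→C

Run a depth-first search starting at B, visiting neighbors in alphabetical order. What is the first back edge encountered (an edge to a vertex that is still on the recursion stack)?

F→B

DFS from B (visiting neighbors in alphabetical order); mark gray on enter, black on exit:
B gray
  A gray
    G gray
      C gray
      C black
      D gray
        D→C: C black — skip
      D black
    G black
  A black
  B→C: C black — skip
  B→D: D black — skip
  E gray
    E→C: C black — skip
  E black
  H gray
    H→C: C black — skip
    F gray
      F→B: B is gray → back edge
First back edge: F → B.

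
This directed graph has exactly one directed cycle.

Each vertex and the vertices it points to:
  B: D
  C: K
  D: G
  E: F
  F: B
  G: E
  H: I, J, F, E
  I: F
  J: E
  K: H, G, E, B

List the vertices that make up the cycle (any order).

B, D, E, F, G

DFS with gray/black marking from B:
B gray
  D gray
    G gray
      E gray
        F gray
          F→B: B is gray → back edge
Back edge closes the cycle B → D → G → E → F → B; its vertices are {B, D, E, F, G}.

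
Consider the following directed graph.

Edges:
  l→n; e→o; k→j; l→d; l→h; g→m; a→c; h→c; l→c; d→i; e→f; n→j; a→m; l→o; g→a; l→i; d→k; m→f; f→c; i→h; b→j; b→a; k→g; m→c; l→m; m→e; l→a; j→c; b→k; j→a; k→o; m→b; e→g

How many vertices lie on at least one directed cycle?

A vertex is on a directed cycle iff it belongs to a strongly connected component of size ≥ 2 (or has a self-loop).
The vertices on cycles are {a, b, e, g, j, k, m} — 7 in total.

7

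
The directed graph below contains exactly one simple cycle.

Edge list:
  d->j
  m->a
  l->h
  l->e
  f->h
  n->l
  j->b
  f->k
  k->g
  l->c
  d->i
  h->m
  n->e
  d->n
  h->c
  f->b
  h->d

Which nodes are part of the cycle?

d, h, l, n

DFS with gray/black marking from h:
h gray
  c gray
  c black
  m gray
    a gray
    a black
  m black
  d gray
    n gray
      l gray
        e gray
        e black
        l→c: c black — skip
        l→h: h is gray → back edge
Back edge closes the cycle h → d → n → l → h; its vertices are {d, h, l, n}.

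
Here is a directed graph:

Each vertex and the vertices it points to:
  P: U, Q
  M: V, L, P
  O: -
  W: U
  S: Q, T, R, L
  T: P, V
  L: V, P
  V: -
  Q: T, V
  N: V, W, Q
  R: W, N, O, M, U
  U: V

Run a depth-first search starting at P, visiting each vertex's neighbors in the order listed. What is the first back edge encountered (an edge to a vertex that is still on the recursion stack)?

DFS from P (visiting each vertex's neighbors in the order listed); mark gray on enter, black on exit:
P gray
  U gray
    V gray
    V black
  U black
  Q gray
    T gray
      T→P: P is gray → back edge
First back edge: T → P.

T->P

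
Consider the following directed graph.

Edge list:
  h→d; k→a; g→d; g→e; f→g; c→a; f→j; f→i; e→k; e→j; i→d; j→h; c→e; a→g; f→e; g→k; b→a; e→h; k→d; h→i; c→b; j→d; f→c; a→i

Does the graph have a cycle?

DFS with white/gray/black marking, starting from d:
d gray
d black
b gray
  a gray
    i gray
      i→d: d black — skip
    i black
    g gray
      g→d: d black — skip
      e gray
        h gray
          h→d: d black — skip
          h→i: i black — skip
        h black
        j gray
          j→d: d black — skip
          j→h: h black — skip
        j black
        k gray
          k→d: d black — skip
          k→a: a is gray → back edge
Back edge found, so a cycle exists: a → g → e → k → a.

Yes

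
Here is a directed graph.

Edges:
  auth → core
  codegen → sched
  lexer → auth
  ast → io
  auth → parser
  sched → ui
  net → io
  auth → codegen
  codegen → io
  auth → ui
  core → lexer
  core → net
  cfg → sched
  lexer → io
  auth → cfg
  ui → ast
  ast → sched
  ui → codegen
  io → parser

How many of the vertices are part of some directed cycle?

7

A vertex is on a directed cycle iff it belongs to a strongly connected component of size ≥ 2 (or has a self-loop).
The vertices on cycles are {ui, ast, auth, core, lexer, sched, codegen} — 7 in total.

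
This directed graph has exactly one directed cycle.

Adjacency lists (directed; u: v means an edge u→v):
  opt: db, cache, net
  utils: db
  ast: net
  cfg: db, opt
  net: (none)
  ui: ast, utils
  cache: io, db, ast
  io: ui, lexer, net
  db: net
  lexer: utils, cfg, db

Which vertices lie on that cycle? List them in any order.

io, cfg, opt, cache, lexer

DFS with gray/black marking from cache:
cache gray
  io gray
    ui gray
      ast gray
        net gray
        net black
      ast black
      utils gray
        db gray
          db→net: net black — skip
        db black
      utils black
    ui black
    lexer gray
      lexer→utils: utils black — skip
      cfg gray
        cfg→db: db black — skip
        opt gray
          opt→db: db black — skip
          opt→cache: cache is gray → back edge
Back edge closes the cycle cache → io → lexer → cfg → opt → cache; its vertices are {io, cfg, opt, cache, lexer}.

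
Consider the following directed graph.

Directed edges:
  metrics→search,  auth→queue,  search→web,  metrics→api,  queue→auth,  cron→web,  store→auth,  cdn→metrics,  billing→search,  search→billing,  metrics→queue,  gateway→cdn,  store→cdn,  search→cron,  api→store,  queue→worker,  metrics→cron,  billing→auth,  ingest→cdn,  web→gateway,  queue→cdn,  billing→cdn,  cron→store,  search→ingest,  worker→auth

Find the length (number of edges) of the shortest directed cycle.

2

For each vertex v, BFS finds the shortest path from v back to v.
The shortest such closed walk is search → billing → search, length 2.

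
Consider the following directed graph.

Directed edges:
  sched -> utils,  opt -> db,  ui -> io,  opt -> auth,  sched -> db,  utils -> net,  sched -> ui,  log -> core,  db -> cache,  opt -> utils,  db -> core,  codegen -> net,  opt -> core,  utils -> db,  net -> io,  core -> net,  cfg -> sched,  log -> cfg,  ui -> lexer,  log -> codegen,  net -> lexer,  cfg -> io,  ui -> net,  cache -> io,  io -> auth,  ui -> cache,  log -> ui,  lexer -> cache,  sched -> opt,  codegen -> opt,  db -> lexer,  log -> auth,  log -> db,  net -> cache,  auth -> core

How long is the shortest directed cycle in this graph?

For each vertex v, BFS finds the shortest path from v back to v.
The shortest such closed walk is io → auth → core → net → io, length 4.

4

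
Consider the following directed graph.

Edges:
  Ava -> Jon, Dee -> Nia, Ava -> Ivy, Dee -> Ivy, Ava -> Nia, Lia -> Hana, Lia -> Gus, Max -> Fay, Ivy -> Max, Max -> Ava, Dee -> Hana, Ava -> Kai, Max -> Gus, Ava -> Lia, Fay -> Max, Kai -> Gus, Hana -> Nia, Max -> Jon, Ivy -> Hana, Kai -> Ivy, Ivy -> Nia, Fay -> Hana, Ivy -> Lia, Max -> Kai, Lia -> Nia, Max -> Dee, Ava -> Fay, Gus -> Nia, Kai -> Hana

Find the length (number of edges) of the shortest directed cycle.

2

For each vertex v, BFS finds the shortest path from v back to v.
The shortest such closed walk is Fay → Max → Fay, length 2.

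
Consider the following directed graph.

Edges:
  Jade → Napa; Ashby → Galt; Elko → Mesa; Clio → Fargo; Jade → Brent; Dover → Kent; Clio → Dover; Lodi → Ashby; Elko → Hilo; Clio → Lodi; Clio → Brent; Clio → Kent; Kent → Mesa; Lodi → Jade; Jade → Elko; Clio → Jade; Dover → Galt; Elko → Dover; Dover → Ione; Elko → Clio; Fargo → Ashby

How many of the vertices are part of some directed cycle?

4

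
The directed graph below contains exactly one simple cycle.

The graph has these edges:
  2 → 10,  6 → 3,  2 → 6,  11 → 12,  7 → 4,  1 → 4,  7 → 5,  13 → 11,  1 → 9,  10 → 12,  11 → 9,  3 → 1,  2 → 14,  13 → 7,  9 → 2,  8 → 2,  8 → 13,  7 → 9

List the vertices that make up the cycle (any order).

DFS with gray/black marking from 2:
2 gray
  6 gray
    3 gray
      1 gray
        4 gray
        4 black
        9 gray
          9→2: 2 is gray → back edge
Back edge closes the cycle 2 → 6 → 3 → 1 → 9 → 2; its vertices are {1, 2, 3, 6, 9}.

1, 2, 3, 6, 9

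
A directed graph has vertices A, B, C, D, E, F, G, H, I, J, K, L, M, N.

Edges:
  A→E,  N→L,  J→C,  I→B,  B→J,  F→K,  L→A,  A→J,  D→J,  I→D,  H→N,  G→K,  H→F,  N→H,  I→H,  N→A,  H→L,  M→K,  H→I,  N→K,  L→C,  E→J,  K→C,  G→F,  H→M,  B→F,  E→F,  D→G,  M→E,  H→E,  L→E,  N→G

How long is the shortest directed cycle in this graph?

2

For each vertex v, BFS finds the shortest path from v back to v.
The shortest such closed walk is N → H → N, length 2.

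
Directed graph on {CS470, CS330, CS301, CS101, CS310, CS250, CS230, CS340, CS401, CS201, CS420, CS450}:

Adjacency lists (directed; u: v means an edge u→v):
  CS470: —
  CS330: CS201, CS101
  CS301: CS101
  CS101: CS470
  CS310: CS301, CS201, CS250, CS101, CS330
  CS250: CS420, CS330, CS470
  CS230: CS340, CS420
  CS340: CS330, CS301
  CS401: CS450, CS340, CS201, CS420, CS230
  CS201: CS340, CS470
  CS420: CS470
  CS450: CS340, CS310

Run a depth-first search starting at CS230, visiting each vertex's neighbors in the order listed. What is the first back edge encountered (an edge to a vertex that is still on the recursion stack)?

CS201->CS340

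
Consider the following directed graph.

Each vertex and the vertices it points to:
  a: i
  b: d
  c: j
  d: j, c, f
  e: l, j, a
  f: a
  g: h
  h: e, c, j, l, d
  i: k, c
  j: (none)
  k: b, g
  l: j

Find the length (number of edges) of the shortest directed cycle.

6

For each vertex v, BFS finds the shortest path from v back to v.
The shortest such closed walk is i → k → g → h → e → a → i, length 6.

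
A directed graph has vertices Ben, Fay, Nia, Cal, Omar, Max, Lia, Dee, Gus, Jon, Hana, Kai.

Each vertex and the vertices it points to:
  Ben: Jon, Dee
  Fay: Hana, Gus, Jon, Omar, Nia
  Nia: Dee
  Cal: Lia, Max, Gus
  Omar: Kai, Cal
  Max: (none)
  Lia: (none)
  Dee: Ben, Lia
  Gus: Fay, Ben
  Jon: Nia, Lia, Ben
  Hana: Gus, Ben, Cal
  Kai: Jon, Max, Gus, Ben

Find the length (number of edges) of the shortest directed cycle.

2

For each vertex v, BFS finds the shortest path from v back to v.
The shortest such closed walk is Fay → Gus → Fay, length 2.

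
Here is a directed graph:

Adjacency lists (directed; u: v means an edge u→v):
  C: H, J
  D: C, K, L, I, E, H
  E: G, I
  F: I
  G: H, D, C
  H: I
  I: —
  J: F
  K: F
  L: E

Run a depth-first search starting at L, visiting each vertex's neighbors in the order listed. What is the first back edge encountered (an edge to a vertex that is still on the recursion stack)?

D→L

DFS from L (visiting each vertex's neighbors in the order listed); mark gray on enter, black on exit:
L gray
  E gray
    G gray
      H gray
        I gray
        I black
      H black
      D gray
        C gray
          C→H: H black — skip
          J gray
            F gray
              F→I: I black — skip
            F black
          J black
        C black
        K gray
          K→F: F black — skip
        K black
        D→L: L is gray → back edge
First back edge: D → L.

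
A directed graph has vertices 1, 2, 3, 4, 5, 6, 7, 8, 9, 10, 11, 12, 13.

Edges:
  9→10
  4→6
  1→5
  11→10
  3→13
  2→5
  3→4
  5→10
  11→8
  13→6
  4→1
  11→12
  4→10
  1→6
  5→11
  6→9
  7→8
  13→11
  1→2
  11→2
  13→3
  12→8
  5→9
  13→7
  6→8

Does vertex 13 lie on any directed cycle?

Yes

13 is on a cycle iff 13 can reach itself via ≥1 edge.
13 → 3 → 13 — yes.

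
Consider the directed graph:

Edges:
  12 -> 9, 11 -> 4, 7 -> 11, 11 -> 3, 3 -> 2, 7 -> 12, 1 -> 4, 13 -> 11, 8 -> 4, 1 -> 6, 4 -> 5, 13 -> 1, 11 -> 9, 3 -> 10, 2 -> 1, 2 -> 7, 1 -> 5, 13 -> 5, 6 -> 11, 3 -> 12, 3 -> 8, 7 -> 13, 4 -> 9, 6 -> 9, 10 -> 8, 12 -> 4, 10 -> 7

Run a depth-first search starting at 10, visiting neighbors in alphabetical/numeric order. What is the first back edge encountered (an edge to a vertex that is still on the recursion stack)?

DFS from 10 (visiting neighbors in alphabetical/numeric order); mark gray on enter, black on exit:
10 gray
  7 gray
    11 gray
      3 gray
        2 gray
          1 gray
            4 gray
              5 gray
              5 black
              9 gray
              9 black
            4 black
            1→5: 5 black — skip
            6 gray
              6→9: 9 black — skip
              6→11: 11 is gray → back edge
First back edge: 6 → 11.

6→11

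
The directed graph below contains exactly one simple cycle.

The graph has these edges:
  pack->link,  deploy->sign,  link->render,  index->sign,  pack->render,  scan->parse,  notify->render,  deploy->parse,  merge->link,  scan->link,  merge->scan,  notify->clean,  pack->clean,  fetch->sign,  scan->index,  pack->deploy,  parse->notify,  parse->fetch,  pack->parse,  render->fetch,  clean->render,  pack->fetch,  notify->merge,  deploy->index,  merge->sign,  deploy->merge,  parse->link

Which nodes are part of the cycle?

scan, merge, parse, notify

DFS with gray/black marking from merge:
merge gray
  scan gray
    link gray
      render gray
        fetch gray
          sign gray
          sign black
        fetch black
      render black
    link black
    parse gray
      parse→fetch: fetch black — skip
      notify gray
        notify→merge: merge is gray → back edge
Back edge closes the cycle merge → scan → parse → notify → merge; its vertices are {scan, merge, parse, notify}.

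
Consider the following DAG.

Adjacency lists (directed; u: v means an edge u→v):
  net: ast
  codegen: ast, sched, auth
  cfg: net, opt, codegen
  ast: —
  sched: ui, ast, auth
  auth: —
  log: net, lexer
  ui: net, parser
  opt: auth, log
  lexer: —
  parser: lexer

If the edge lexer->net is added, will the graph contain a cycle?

Adding lexer→net creates a cycle iff net can already reach lexer.
Explore from net: no path reaches lexer. The graph stays acyclic.

No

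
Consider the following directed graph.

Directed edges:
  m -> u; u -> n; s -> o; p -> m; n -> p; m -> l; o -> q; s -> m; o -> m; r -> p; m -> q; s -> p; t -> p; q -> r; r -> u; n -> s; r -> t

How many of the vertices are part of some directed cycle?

9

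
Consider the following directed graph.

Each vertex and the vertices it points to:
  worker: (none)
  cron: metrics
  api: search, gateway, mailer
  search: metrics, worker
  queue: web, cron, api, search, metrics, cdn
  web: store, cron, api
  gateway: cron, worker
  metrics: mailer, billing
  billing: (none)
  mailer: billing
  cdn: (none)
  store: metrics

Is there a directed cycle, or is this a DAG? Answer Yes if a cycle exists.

No

DFS with white/gray/black marking, starting from billing:
billing gray
billing black
worker gray
worker black
cron gray
  metrics gray
    mailer gray
      mailer→billing: billing black — skip
    mailer black
    metrics→billing: billing black — skip
  metrics black
cron black
api gray
  search gray
    search→metrics: metrics black — skip
    search→worker: worker black — skip
  search black
  gateway gray
    gateway→cron: cron black — skip
    gateway→worker: worker black — skip
  gateway black
  api→mailer: mailer black — skip
api black
queue gray
  web gray
    store gray
      store→metrics: metrics black — skip
    store black
    web→cron: cron black — skip
    web→api: api black — skip
  web black
  queue→cron: cron black — skip
  queue→api: api black — skip
  queue→search: search black — skip
  queue→metrics: metrics black — skip
  cdn gray
  cdn black
queue black
Every edge goes to a white or black vertex — no back edge, so the graph is acyclic.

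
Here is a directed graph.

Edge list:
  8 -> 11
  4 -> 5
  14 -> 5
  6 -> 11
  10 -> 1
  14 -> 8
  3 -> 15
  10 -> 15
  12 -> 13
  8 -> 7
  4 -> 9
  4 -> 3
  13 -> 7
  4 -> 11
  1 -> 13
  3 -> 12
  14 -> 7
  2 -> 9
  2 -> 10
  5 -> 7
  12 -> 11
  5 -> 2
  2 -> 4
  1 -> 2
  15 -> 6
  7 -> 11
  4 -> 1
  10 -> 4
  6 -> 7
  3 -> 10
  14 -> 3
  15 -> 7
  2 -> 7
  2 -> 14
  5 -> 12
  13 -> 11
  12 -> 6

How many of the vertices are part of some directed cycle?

7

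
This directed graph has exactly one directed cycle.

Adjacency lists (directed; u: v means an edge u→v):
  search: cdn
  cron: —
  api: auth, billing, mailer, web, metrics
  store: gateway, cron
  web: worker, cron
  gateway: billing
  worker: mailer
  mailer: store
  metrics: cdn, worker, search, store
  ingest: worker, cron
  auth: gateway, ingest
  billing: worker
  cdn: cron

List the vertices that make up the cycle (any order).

store, mailer, worker, billing, gateway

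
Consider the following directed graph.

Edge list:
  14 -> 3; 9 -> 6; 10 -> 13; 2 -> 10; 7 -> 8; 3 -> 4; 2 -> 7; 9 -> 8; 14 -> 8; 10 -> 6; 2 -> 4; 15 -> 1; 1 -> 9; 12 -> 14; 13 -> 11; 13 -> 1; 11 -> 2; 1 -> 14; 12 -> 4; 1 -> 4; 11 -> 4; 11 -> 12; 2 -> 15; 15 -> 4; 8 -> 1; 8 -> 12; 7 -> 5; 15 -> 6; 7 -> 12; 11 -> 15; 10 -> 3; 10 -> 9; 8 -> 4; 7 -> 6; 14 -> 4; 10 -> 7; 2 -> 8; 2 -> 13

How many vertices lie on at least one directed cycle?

A vertex is on a directed cycle iff it belongs to a strongly connected component of size ≥ 2 (or has a self-loop).
The vertices on cycles are {1, 2, 8, 9, 10, 11, 12, 13, 14} — 9 in total.

9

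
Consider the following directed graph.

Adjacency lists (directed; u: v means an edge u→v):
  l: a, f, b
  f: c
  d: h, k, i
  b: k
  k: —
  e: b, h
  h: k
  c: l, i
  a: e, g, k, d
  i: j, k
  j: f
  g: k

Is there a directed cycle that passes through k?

No

k lies on a cycle iff there is a path from k back to itself.
Exploring from k, it never reaches itself; equivalently, its strongly connected component is a singleton.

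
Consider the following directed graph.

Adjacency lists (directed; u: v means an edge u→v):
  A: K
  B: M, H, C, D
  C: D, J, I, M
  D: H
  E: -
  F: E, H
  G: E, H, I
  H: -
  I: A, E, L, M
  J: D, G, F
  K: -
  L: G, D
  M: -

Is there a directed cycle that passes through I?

Yes

I is on a cycle iff I can reach itself via ≥1 edge.
I → L → G → I — yes.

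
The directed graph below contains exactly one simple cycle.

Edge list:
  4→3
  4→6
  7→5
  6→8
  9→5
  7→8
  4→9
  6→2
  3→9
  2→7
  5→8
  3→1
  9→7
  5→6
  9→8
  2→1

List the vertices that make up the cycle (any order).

2, 5, 6, 7

DFS with gray/black marking from 6:
6 gray
  2 gray
    1 gray
    1 black
    7 gray
      8 gray
      8 black
      5 gray
        5→6: 6 is gray → back edge
Back edge closes the cycle 6 → 2 → 7 → 5 → 6; its vertices are {2, 5, 6, 7}.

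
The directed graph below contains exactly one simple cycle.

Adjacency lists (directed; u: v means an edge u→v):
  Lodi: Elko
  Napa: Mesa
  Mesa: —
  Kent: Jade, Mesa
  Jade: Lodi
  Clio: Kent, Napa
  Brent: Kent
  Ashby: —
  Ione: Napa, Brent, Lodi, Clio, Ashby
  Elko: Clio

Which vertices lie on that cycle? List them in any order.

DFS with gray/black marking from Lodi:
Lodi gray
  Elko gray
    Clio gray
      Kent gray
        Jade gray
          Jade→Lodi: Lodi is gray → back edge
Back edge closes the cycle Lodi → Elko → Clio → Kent → Jade → Lodi; its vertices are {Clio, Elko, Jade, Kent, Lodi}.

Clio, Elko, Jade, Kent, Lodi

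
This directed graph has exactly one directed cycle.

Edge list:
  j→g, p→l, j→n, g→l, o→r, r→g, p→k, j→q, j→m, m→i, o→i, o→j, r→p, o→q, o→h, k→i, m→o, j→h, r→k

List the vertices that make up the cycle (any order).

j, m, o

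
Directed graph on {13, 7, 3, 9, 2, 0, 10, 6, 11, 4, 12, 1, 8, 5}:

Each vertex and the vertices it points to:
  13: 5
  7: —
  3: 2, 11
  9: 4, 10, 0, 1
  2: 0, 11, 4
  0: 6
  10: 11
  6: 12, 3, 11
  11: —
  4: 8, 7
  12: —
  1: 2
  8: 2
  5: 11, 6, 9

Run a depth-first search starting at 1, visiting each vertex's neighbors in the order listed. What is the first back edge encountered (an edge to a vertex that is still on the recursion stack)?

3→2

DFS from 1 (visiting each vertex's neighbors in the order listed); mark gray on enter, black on exit:
1 gray
  2 gray
    0 gray
      6 gray
        12 gray
        12 black
        3 gray
          3→2: 2 is gray → back edge
First back edge: 3 → 2.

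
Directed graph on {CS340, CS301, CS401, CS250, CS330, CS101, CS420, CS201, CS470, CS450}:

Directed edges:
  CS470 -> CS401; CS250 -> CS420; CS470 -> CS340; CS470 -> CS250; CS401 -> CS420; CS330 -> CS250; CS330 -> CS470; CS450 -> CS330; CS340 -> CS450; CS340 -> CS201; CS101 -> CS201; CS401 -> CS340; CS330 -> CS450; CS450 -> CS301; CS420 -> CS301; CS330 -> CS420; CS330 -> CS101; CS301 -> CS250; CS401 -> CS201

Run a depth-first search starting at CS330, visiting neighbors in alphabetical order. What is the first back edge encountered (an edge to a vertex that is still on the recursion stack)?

CS301→CS250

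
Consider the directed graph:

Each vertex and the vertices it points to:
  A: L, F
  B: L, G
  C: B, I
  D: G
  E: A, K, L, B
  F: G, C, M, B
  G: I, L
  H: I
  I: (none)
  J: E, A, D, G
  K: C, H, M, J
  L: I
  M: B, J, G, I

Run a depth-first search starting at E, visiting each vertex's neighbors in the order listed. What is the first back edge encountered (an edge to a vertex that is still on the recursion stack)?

DFS from E (visiting each vertex's neighbors in the order listed); mark gray on enter, black on exit:
E gray
  A gray
    L gray
      I gray
      I black
    L black
    F gray
      G gray
        G→I: I black — skip
        G→L: L black — skip
      G black
      C gray
        B gray
          B→L: L black — skip
          B→G: G black — skip
        B black
        C→I: I black — skip
      C black
      M gray
        M→B: B black — skip
        J gray
          J→E: E is gray → back edge
First back edge: J → E.

J->E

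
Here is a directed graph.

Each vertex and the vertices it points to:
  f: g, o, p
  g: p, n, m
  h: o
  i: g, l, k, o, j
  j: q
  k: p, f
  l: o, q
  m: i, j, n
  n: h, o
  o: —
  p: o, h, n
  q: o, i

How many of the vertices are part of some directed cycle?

8

A vertex is on a directed cycle iff it belongs to a strongly connected component of size ≥ 2 (or has a self-loop).
The vertices on cycles are {f, g, i, j, k, l, m, q} — 8 in total.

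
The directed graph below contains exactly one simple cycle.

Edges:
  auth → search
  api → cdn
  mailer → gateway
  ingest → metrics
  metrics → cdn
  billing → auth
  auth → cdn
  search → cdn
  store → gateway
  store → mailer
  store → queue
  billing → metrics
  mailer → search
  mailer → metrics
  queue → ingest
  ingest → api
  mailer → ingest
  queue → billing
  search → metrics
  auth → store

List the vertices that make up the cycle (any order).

DFS with gray/black marking from store:
store gray
  queue gray
    ingest gray
      api gray
        cdn gray
        cdn black
      api black
      metrics gray
        metrics→cdn: cdn black — skip
      metrics black
    ingest black
    billing gray
      billing→metrics: metrics black — skip
      auth gray
        search gray
          search→metrics: metrics black — skip
          search→cdn: cdn black — skip
        search black
        auth→store: store is gray → back edge
Back edge closes the cycle store → queue → billing → auth → store; its vertices are {auth, queue, store, billing}.

auth, queue, store, billing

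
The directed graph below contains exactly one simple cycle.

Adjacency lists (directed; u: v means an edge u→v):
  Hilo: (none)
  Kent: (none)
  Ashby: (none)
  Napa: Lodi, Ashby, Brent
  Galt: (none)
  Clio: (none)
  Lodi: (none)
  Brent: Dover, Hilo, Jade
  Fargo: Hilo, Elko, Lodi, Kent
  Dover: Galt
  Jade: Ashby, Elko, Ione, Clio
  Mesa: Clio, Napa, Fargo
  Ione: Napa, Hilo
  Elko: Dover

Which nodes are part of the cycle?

DFS with gray/black marking from Napa:
Napa gray
  Lodi gray
  Lodi black
  Ashby gray
  Ashby black
  Brent gray
    Dover gray
      Galt gray
      Galt black
    Dover black
    Hilo gray
    Hilo black
    Jade gray
      Jade→Ashby: Ashby black — skip
      Elko gray
        Elko→Dover: Dover black — skip
      Elko black
      Ione gray
        Ione→Napa: Napa is gray → back edge
Back edge closes the cycle Napa → Brent → Jade → Ione → Napa; its vertices are {Ione, Jade, Napa, Brent}.

Ione, Jade, Napa, Brent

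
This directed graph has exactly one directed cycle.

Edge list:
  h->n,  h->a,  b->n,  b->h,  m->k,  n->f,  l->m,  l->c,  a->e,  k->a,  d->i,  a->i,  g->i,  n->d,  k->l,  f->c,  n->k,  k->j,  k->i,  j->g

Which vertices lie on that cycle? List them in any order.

DFS with gray/black marking from k:
k gray
  l gray
    m gray
      m→k: k is gray → back edge
Back edge closes the cycle k → l → m → k; its vertices are {k, l, m}.

k, l, m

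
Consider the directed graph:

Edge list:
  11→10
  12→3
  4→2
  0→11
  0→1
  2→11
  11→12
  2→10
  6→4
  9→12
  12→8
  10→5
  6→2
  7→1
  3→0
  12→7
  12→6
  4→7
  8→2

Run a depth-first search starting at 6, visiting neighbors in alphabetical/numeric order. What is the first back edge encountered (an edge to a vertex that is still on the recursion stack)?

DFS from 6 (visiting neighbors in alphabetical/numeric order); mark gray on enter, black on exit:
6 gray
  2 gray
    10 gray
      5 gray
      5 black
    10 black
    11 gray
      11→10: 10 black — skip
      12 gray
        3 gray
          0 gray
            1 gray
            1 black
            0→11: 11 is gray → back edge
First back edge: 0 → 11.

0->11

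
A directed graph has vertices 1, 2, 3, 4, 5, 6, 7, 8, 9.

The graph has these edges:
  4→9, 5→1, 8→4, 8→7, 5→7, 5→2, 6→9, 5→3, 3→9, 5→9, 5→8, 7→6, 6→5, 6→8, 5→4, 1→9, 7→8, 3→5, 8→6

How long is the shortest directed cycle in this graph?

2

For each vertex v, BFS finds the shortest path from v back to v.
The shortest such closed walk is 7 → 8 → 7, length 2.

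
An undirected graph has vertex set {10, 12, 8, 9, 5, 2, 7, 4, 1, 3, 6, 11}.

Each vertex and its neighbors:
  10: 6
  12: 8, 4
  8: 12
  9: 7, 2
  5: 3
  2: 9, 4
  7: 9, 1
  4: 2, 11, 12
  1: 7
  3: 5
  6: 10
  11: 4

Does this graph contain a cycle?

No

DFS, tracking each vertex's parent; an edge to a visited non-parent vertex closes a cycle.
Start from 8:
visit 8 (parent –)
  visit 12 (parent 8)
    12–8: parent, skip
    visit 4 (parent 12)
      visit 2 (parent 4)
        visit 9 (parent 2)
          visit 7 (parent 9)
            7–9: parent, skip
            visit 1 (parent 7)
              1–7: parent, skip
          9–2: parent, skip
        2–4: parent, skip
      visit 11 (parent 4)
        11–4: parent, skip
      4–12: parent, skip
visit 10 (parent –)
  visit 6 (parent 10)
    6–10: parent, skip
visit 5 (parent –)
  visit 3 (parent 5)
    3–5: parent, skip
No non-parent visited neighbor found — the graph is a forest.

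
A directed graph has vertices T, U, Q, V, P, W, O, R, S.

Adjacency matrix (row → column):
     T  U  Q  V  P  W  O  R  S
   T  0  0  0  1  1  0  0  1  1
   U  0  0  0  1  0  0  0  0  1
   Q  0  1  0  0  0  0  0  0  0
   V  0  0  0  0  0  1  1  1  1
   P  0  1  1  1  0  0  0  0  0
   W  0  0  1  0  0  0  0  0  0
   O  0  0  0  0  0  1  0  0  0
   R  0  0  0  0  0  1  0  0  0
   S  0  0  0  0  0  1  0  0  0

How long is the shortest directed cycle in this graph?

4

For each vertex v, BFS finds the shortest path from v back to v.
The shortest such closed walk is U → V → W → Q → U, length 4.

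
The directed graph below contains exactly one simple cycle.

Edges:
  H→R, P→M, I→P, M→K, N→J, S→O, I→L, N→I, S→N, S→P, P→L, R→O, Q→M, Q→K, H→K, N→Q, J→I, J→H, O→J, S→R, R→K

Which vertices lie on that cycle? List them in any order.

DFS with gray/black marking from O:
O gray
  J gray
    H gray
      R gray
        K gray
        K black
        R→O: O is gray → back edge
Back edge closes the cycle O → J → H → R → O; its vertices are {H, J, O, R}.

H, J, O, R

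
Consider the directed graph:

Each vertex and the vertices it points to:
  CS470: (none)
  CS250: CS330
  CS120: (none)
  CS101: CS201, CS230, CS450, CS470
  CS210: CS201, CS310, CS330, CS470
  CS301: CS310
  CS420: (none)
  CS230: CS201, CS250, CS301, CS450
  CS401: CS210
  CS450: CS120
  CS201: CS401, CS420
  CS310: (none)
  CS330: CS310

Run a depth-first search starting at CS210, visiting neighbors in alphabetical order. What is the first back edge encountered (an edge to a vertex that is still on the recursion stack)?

CS401->CS210

DFS from CS210 (visiting neighbors in alphabetical order); mark gray on enter, black on exit:
CS210 gray
  CS201 gray
    CS401 gray
      CS401→CS210: CS210 is gray → back edge
First back edge: CS401 → CS210.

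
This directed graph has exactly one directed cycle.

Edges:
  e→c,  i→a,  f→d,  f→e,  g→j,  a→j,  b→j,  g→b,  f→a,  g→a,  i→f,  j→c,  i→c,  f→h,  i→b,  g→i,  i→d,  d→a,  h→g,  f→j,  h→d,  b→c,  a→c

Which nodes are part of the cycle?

f, g, h, i

DFS with gray/black marking from i:
i gray
  f gray
    a gray
      c gray
      c black
      j gray
        j→c: c black — skip
      j black
    a black
    e gray
      e→c: c black — skip
    e black
    d gray
      d→a: a black — skip
    d black
    f→j: j black — skip
    h gray
      h→d: d black — skip
      g gray
        g→i: i is gray → back edge
Back edge closes the cycle i → f → h → g → i; its vertices are {f, g, h, i}.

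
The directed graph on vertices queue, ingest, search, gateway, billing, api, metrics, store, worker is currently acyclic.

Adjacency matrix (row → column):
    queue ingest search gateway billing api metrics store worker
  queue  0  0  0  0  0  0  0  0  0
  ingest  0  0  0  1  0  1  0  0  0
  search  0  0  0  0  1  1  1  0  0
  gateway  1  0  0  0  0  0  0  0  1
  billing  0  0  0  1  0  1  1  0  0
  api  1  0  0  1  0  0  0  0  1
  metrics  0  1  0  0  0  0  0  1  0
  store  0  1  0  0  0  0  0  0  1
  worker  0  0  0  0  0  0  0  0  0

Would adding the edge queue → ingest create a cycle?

Adding queue→ingest creates a cycle iff ingest can already reach queue.
Path from ingest: ingest → api → queue.
So ingest → … → queue → ingest is a cycle.

Yes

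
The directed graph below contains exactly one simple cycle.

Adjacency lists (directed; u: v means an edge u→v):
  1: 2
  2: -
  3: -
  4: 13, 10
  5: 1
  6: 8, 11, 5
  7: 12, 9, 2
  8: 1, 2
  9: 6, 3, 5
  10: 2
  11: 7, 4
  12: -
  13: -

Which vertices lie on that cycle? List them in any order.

DFS with gray/black marking from 6:
6 gray
  8 gray
    1 gray
      2 gray
      2 black
    1 black
    8→2: 2 black — skip
  8 black
  11 gray
    7 gray
      12 gray
      12 black
      9 gray
        9→6: 6 is gray → back edge
Back edge closes the cycle 6 → 11 → 7 → 9 → 6; its vertices are {6, 7, 9, 11}.

6, 7, 9, 11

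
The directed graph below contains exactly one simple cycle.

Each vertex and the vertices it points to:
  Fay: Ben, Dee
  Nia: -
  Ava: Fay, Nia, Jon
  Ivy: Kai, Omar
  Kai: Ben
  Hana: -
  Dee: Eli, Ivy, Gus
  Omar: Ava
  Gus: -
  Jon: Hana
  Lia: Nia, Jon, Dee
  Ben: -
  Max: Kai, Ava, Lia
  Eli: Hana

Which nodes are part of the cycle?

Ava, Dee, Fay, Ivy, Omar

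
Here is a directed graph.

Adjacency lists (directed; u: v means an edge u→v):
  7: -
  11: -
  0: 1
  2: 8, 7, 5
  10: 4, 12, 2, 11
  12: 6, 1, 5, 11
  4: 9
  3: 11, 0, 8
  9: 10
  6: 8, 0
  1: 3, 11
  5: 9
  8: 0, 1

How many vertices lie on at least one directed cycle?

10

A vertex is on a directed cycle iff it belongs to a strongly connected component of size ≥ 2 (or has a self-loop).
The vertices on cycles are {0, 1, 2, 3, 4, 5, 8, 9, 10, 12} — 10 in total.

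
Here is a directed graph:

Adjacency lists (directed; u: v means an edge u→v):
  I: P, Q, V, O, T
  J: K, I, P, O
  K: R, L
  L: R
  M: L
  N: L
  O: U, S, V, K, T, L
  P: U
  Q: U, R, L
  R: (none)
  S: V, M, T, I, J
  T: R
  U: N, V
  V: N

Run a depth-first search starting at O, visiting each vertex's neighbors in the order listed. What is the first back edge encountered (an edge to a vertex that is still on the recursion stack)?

DFS from O (visiting each vertex's neighbors in the order listed); mark gray on enter, black on exit:
O gray
  U gray
    N gray
      L gray
        R gray
        R black
      L black
    N black
    V gray
      V→N: N black — skip
    V black
  U black
  S gray
    S→V: V black — skip
    M gray
      M→L: L black — skip
    M black
    T gray
      T→R: R black — skip
    T black
    I gray
      P gray
        P→U: U black — skip
      P black
      Q gray
        Q→U: U black — skip
        Q→R: R black — skip
        Q→L: L black — skip
      Q black
      I→V: V black — skip
      I→O: O is gray → back edge
First back edge: I → O.

I->O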